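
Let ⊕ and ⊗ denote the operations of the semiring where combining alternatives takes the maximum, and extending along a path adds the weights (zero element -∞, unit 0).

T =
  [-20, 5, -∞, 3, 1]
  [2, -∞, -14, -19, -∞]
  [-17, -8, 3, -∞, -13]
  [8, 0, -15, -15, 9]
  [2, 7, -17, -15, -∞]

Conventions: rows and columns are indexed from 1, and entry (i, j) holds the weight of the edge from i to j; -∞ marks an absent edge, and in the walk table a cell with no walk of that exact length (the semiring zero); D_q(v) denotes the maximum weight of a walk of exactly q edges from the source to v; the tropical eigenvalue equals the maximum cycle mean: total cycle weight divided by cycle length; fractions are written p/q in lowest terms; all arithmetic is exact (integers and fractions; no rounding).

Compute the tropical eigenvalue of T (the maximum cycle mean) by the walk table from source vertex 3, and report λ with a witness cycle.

q=0: [-∞, -∞, 0, -∞, -∞]
q=1: [-17, -8, 3, -∞, -13]
q=2: [-6, -5, 6, -14, -10]
q=3: [-3, -1, 9, -3, -5]
q=4: [5, 2, 12, 0, 6]
q=5: [8, 13, 15, 8, 9]
Optimal cycle mean attained by: cycle 1->4->1, total 3 + 8, length 2.
Answer: λ = 11/2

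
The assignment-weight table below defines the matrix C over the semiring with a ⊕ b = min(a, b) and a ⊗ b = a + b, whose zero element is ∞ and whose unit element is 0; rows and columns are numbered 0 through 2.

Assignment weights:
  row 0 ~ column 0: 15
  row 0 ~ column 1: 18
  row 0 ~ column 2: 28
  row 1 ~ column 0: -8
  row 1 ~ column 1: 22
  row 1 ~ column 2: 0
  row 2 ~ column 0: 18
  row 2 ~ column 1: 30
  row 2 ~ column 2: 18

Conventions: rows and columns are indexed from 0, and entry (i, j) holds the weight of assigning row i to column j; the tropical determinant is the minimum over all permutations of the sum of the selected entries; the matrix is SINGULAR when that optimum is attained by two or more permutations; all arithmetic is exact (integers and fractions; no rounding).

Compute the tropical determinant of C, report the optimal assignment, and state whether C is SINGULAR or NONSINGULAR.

σ = (0, 1, 2): 15 + 22 + 18 = 55
σ = (0, 2, 1): 15 + 0 + 30 = 45
σ = (1, 0, 2): 18 + (-8) + 18 = 28
σ = (1, 2, 0): 18 + 0 + 18 = 36
σ = (2, 0, 1): 28 + (-8) + 30 = 50
σ = (2, 1, 0): 28 + 22 + 18 = 68
Optimal value attained by: σ = (1, 0, 2).
Answer: det⊕(C) = 28; verdict: NONSINGULAR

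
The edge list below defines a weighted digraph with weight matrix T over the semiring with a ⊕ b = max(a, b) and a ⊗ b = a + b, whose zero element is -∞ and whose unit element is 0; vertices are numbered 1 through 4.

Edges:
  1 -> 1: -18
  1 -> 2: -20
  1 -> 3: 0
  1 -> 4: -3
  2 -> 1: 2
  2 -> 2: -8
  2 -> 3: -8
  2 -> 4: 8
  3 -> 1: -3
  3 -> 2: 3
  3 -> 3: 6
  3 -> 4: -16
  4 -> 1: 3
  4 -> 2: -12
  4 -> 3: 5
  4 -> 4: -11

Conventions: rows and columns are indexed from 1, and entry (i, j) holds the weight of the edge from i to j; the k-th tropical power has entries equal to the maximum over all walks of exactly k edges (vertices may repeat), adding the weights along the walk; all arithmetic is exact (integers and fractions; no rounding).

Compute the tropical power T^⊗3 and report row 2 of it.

T^⊗2:
  [0, 3, 6, -12]
  [11, -4, 13, 0]
  [5, 9, 12, 11]
  [2, 8, 11, 0]
T^⊗3:
  [5, 9, 12, 11]
  [10, 16, 19, 8]
  [14, 15, 18, 17]
  [10, 14, 17, 16]
Answer: row 2 of T^⊗3 = [10, 16, 19, 8]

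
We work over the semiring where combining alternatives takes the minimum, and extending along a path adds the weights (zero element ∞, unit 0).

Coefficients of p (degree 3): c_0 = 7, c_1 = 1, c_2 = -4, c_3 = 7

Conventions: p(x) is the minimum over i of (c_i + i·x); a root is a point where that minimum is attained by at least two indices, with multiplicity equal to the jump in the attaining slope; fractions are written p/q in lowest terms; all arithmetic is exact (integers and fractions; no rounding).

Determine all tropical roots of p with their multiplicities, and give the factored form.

hull edge (i=0, c=7) to (i=1, c=1): slope -6, span 1
hull edge (i=1, c=1) to (i=2, c=-4): slope -5, span 1
hull edge (i=2, c=-4) to (i=3, c=7): slope 11, span 1
Factored form: p(x) = 7 ⊗ (x ⊕ (-11)) ⊗ (x ⊕ 5) ⊗ (x ⊕ 6)
Answer: roots = -11 (mult 1), 5 (mult 1), 6 (mult 1)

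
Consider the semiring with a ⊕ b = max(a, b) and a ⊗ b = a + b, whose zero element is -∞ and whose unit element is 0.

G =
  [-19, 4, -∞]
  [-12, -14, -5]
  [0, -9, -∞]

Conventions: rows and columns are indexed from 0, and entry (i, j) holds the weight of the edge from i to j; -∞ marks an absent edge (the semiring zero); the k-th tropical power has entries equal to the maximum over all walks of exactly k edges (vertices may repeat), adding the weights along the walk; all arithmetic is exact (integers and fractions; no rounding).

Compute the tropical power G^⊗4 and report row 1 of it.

G^⊗2:
  [-8, -10, -1]
  [-5, -8, -19]
  [-19, 4, -14]
G^⊗3:
  [-1, -4, -15]
  [-19, -1, -13]
  [-8, -10, -1]
G^⊗4:
  [-15, 3, -9]
  [-13, -15, -6]
  [-1, -4, -15]
Answer: row 1 of G^⊗4 = [-13, -15, -6]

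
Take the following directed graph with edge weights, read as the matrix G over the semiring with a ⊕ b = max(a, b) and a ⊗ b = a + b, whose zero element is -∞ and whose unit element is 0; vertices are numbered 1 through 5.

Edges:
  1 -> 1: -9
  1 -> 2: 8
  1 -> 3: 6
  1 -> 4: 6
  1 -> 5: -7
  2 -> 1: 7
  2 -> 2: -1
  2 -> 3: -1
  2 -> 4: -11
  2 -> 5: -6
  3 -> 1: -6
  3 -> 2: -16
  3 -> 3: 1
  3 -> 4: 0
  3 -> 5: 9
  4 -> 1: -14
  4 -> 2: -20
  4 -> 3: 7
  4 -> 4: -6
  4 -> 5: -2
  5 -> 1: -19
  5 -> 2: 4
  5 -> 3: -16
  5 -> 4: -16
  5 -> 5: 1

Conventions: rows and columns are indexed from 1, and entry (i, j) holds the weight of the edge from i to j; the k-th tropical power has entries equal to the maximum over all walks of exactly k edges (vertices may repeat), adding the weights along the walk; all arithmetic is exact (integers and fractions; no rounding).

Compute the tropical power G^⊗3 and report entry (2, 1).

G^⊗2:
  [15, 7, 13, 6, 15]
  [6, 15, 13, 13, 8]
  [-5, 13, 7, 1, 10]
  [1, 2, 8, 7, 16]
  [11, 5, 3, -7, 2]
G^⊗3:
  [14, 23, 21, 21, 22]
  [22, 14, 20, 13, 22]
  [20, 14, 12, 7, 16]
  [9, 20, 14, 8, 17]
  [12, 19, 17, 17, 12]
Key observation: the optimum is the walk 2->1->2->1, with weight 7 + 8 + 7 = 22.
Optimal value attained by: walk 2->1->2->1.
Answer: (G^⊗3)[2][1] = 22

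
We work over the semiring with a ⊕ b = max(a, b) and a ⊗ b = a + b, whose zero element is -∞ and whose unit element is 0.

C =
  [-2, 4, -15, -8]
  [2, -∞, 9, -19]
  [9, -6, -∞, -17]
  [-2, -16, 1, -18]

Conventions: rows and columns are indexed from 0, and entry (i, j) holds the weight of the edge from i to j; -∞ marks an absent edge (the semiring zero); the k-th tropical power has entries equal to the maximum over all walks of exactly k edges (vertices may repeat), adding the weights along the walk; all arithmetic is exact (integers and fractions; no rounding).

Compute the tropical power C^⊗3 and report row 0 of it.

C^⊗2:
  [6, 2, 13, -10]
  [18, 6, -13, -6]
  [7, 13, 3, 1]
  [10, 2, -7, -10]
C^⊗3:
  [22, 10, 11, -2]
  [16, 22, 15, 10]
  [15, 11, 22, -1]
  [8, 14, 11, 2]
Answer: row 0 of C^⊗3 = [22, 10, 11, -2]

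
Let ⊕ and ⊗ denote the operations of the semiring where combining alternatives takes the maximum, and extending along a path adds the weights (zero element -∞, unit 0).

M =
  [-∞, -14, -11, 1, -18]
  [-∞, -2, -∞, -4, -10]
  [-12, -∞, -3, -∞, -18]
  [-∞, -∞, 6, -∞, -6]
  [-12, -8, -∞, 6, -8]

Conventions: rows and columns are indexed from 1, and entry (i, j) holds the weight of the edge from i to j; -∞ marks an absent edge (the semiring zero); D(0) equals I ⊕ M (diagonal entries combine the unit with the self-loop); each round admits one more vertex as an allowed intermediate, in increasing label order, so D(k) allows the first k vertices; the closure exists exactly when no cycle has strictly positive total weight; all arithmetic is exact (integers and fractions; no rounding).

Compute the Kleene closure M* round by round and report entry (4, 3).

D(0):
  [0, -14, -11, 1, -18]
  [-∞, 0, -∞, -4, -10]
  [-12, -∞, 0, -∞, -18]
  [-∞, -∞, 6, 0, -6]
  [-12, -8, -∞, 6, 0]
D(1):
  [0, -14, -11, 1, -18]
  [-∞, 0, -∞, -4, -10]
  [-12, -26, 0, -11, -18]
  [-∞, -∞, 6, 0, -6]
  [-12, -8, -23, 6, 0]
D(2):
  [0, -14, -11, 1, -18]
  [-∞, 0, -∞, -4, -10]
  [-12, -26, 0, -11, -18]
  [-∞, -∞, 6, 0, -6]
  [-12, -8, -23, 6, 0]
D(3):
  [0, -14, -11, 1, -18]
  [-∞, 0, -∞, -4, -10]
  [-12, -26, 0, -11, -18]
  [-6, -20, 6, 0, -6]
  [-12, -8, -23, 6, 0]
D(4):
  [0, -14, 7, 1, -5]
  [-10, 0, 2, -4, -10]
  [-12, -26, 0, -11, -17]
  [-6, -20, 6, 0, -6]
  [0, -8, 12, 6, 0]
D(5):
  [0, -13, 7, 1, -5]
  [-10, 0, 2, -4, -10]
  [-12, -25, 0, -11, -17]
  [-6, -14, 6, 0, -6]
  [0, -8, 12, 6, 0]
Answer: M*[4][3] = 6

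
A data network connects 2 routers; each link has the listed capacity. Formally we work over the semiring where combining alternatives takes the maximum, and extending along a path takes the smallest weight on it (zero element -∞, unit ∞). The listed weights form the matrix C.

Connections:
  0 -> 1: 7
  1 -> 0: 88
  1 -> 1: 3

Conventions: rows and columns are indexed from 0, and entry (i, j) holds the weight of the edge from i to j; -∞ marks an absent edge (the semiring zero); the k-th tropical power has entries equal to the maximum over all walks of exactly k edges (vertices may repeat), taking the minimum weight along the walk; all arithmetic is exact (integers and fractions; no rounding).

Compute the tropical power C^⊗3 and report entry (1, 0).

C^⊗2:
  [7, 3]
  [3, 7]
C^⊗3:
  [3, 7]
  [7, 3]
Key observation: the optimum is the walk 1->0->1->0, with weight 88 min 7 min 88 = 7.
Optimal value attained by: walk 1->0->1->0.
Answer: (C^⊗3)[1][0] = 7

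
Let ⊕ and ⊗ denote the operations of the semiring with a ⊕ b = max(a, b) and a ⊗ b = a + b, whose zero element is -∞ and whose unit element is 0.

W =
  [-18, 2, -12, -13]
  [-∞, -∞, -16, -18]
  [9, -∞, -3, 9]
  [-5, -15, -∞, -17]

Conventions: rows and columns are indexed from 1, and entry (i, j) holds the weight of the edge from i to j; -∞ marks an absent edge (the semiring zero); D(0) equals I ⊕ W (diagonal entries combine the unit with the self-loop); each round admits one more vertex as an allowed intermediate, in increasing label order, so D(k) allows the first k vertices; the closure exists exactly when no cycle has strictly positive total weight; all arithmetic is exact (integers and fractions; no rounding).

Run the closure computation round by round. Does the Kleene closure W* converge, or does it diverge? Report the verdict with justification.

D(0):
  [0, 2, -12, -13]
  [-∞, 0, -16, -18]
  [9, -∞, 0, 9]
  [-5, -15, -∞, 0]
D(1):
  [0, 2, -12, -13]
  [-∞, 0, -16, -18]
  [9, 11, 0, 9]
  [-5, -3, -17, 0]
D(2):
  [0, 2, -12, -13]
  [-∞, 0, -16, -18]
  [9, 11, 0, 9]
  [-5, -3, -17, 0]
D(3):
  [0, 2, -12, -3]
  [-7, 0, -16, -7]
  [9, 11, 0, 9]
  [-5, -3, -17, 0]
D(4):
  [0, 2, -12, -3]
  [-7, 0, -16, -7]
  [9, 11, 0, 9]
  [-5, -3, -17, 0]
Key observation: every diagonal entry stays at the unit through all rounds, so no improving cycle exists.
Answer: CONVERGES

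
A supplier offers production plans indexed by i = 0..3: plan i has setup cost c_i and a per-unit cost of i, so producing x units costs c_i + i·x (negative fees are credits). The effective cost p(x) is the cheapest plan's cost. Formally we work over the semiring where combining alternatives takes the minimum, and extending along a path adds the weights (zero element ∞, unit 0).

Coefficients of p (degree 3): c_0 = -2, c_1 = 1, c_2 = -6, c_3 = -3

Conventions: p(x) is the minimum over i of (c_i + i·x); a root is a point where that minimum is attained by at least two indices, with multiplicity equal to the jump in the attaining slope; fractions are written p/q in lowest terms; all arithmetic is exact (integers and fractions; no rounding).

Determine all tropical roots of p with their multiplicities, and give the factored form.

hull edge (i=0, c=-2) to (i=2, c=-6): slope -2, span 2
hull edge (i=2, c=-6) to (i=3, c=-3): slope 3, span 1
Factored form: p(x) = -3 ⊗ (x ⊕ (-3)) ⊗ (x ⊕ 2) ⊗ (x ⊕ 2)
Answer: roots = -3 (mult 1), 2 (mult 2)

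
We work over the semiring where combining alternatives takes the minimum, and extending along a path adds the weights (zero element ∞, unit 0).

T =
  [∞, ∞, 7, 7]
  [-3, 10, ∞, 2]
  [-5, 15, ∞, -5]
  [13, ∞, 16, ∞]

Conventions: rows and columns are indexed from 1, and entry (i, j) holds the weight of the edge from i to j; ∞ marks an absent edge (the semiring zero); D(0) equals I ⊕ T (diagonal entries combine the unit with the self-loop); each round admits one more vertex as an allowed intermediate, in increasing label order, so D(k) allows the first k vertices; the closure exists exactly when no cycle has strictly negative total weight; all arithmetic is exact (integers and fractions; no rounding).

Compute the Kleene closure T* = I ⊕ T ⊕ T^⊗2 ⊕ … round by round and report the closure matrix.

D(0):
  [0, ∞, 7, 7]
  [-3, 0, ∞, 2]
  [-5, 15, 0, -5]
  [13, ∞, 16, 0]
D(1):
  [0, ∞, 7, 7]
  [-3, 0, 4, 2]
  [-5, 15, 0, -5]
  [13, ∞, 16, 0]
D(2):
  [0, ∞, 7, 7]
  [-3, 0, 4, 2]
  [-5, 15, 0, -5]
  [13, ∞, 16, 0]
D(3):
  [0, 22, 7, 2]
  [-3, 0, 4, -1]
  [-5, 15, 0, -5]
  [11, 31, 16, 0]
D(4):
  [0, 22, 7, 2]
  [-3, 0, 4, -1]
  [-5, 15, 0, -5]
  [11, 31, 16, 0]
Answer: T* = [[0, 22, 7, 2], [-3, 0, 4, -1], [-5, 15, 0, -5], [11, 31, 16, 0]]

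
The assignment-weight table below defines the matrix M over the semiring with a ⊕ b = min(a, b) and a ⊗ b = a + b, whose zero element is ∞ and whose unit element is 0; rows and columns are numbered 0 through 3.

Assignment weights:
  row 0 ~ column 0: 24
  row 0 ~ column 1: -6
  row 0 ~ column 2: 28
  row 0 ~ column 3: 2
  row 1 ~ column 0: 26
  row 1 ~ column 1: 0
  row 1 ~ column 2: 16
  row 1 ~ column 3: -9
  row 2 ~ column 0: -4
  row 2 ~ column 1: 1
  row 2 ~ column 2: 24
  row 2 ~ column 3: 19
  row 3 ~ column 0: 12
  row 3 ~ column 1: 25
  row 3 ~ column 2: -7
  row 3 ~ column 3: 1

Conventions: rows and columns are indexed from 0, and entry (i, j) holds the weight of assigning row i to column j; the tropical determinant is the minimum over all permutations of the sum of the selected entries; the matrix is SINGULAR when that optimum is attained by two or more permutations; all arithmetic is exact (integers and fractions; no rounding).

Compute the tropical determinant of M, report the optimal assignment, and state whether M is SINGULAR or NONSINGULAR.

σ = (0, 1, 2, 3): 24 + 0 + 24 + 1 = 49
σ = (0, 1, 3, 2): 24 + 0 + 19 + (-7) = 36
σ = (0, 2, 1, 3): 24 + 16 + 1 + 1 = 42
σ = (0, 2, 3, 1): 24 + 16 + 19 + 25 = 84
σ = (0, 3, 1, 2): 24 + (-9) + 1 + (-7) = 9
σ = (0, 3, 2, 1): 24 + (-9) + 24 + 25 = 64
σ = (1, 0, 2, 3): (-6) + 26 + 24 + 1 = 45
σ = (1, 0, 3, 2): (-6) + 26 + 19 + (-7) = 32
σ = (1, 2, 0, 3): (-6) + 16 + (-4) + 1 = 7
σ = (1, 2, 3, 0): (-6) + 16 + 19 + 12 = 41
σ = (1, 3, 0, 2): (-6) + (-9) + (-4) + (-7) = -26
σ = (1, 3, 2, 0): (-6) + (-9) + 24 + 12 = 21
σ = (2, 0, 1, 3): 28 + 26 + 1 + 1 = 56
σ = (2, 0, 3, 1): 28 + 26 + 19 + 25 = 98
σ = (2, 1, 0, 3): 28 + 0 + (-4) + 1 = 25
σ = (2, 1, 3, 0): 28 + 0 + 19 + 12 = 59
σ = (2, 3, 0, 1): 28 + (-9) + (-4) + 25 = 40
σ = (2, 3, 1, 0): 28 + (-9) + 1 + 12 = 32
σ = (3, 0, 1, 2): 2 + 26 + 1 + (-7) = 22
σ = (3, 0, 2, 1): 2 + 26 + 24 + 25 = 77
σ = (3, 1, 0, 2): 2 + 0 + (-4) + (-7) = -9
σ = (3, 1, 2, 0): 2 + 0 + 24 + 12 = 38
σ = (3, 2, 0, 1): 2 + 16 + (-4) + 25 = 39
σ = (3, 2, 1, 0): 2 + 16 + 1 + 12 = 31
Optimal value attained by: σ = (1, 3, 0, 2).
Answer: det⊕(M) = -26; verdict: NONSINGULAR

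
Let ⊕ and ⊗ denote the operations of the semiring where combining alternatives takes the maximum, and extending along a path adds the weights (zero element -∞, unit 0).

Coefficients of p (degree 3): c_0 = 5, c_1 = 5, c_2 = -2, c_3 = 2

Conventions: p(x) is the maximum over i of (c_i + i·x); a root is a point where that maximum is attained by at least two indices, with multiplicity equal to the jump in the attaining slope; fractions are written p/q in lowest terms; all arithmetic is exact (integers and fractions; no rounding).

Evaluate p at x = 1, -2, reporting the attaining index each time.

p(1) = max(5+0·1=5, 5+1·1=6, -2+2·1=0, 2+3·1=5) = 6 (attained by i=1)
p(-2) = max(5+0·(-2)=5, 5+1·(-2)=3, -2+2·(-2)=-6, 2+3·(-2)=-4) = 5 (attained by i=0)
Answer: p(1) = 6; p(-2) = 5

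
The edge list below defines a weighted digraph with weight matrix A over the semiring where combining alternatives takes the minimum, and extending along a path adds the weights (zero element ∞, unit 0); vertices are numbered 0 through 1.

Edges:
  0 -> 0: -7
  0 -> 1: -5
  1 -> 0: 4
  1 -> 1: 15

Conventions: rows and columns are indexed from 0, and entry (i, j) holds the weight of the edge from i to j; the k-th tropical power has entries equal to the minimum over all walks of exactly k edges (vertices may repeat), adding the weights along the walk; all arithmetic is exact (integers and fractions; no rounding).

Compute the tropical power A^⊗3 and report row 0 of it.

A^⊗2:
  [-14, -12]
  [-3, -1]
A^⊗3:
  [-21, -19]
  [-10, -8]
Answer: row 0 of A^⊗3 = [-21, -19]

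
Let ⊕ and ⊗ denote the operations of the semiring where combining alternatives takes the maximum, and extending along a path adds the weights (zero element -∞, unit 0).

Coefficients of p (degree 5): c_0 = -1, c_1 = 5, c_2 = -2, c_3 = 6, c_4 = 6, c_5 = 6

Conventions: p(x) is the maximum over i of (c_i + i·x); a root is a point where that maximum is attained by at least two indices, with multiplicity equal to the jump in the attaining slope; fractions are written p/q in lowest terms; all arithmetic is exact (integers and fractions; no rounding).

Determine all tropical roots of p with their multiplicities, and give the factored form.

hull edge (i=0, c=-1) to (i=1, c=5): slope 6, span 1
hull edge (i=1, c=5) to (i=3, c=6): slope 1/2, span 2
hull edge (i=3, c=6) to (i=5, c=6): slope 0, span 2
Factored form: p(x) = 6 ⊗ (x ⊕ (-6)) ⊗ (x ⊕ (-1/2)) ⊗ (x ⊕ (-1/2)) ⊗ (x ⊕ 0) ⊗ (x ⊕ 0)
Answer: roots = -6 (mult 1), -1/2 (mult 2), 0 (mult 2)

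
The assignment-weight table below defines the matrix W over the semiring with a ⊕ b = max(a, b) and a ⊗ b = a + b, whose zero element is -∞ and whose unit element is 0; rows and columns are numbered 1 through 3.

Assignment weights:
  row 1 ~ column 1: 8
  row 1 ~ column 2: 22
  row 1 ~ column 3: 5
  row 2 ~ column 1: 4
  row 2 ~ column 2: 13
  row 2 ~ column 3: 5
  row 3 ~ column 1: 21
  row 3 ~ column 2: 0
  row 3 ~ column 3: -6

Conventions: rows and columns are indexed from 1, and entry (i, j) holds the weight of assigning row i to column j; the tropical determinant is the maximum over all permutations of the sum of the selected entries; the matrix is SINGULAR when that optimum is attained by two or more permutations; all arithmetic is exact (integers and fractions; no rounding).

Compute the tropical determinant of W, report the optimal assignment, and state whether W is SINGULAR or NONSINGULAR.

σ = (1, 2, 3): 8 + 13 + (-6) = 15
σ = (1, 3, 2): 8 + 5 + 0 = 13
σ = (2, 1, 3): 22 + 4 + (-6) = 20
σ = (2, 3, 1): 22 + 5 + 21 = 48
σ = (3, 1, 2): 5 + 4 + 0 = 9
σ = (3, 2, 1): 5 + 13 + 21 = 39
Optimal value attained by: σ = (2, 3, 1).
Answer: det⊕(W) = 48; verdict: NONSINGULAR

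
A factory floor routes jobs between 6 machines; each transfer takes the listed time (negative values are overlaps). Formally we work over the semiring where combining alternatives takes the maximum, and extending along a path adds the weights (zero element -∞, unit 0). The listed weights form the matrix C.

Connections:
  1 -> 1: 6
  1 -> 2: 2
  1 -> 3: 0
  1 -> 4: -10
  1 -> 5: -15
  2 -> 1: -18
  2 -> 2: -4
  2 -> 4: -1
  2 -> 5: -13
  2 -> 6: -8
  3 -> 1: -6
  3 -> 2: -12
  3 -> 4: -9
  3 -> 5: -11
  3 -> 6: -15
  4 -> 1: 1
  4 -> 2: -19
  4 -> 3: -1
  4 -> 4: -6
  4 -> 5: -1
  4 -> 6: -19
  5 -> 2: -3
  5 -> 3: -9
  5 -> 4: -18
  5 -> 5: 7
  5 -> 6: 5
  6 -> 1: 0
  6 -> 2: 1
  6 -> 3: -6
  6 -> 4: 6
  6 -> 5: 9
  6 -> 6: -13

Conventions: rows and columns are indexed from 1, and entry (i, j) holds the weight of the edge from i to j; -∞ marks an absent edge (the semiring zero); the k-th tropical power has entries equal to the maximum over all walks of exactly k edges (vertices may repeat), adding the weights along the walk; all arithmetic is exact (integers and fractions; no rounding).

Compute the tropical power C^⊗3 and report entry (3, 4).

C^⊗2:
  [12, 8, 6, 1, -8, -6]
  [0, -7, -2, -2, 1, -8]
  [0, -4, -6, -9, -4, -6]
  [7, 3, 1, -9, 6, 4]
  [5, 6, -1, 11, 14, 12]
  [7, 6, 5, 0, 16, 14]
C^⊗3:
  [18, 14, 12, 7, 3, 0]
  [6, 2, 0, -2, 8, 6]
  [6, 2, 0, 0, 3, 1]
  [13, 9, 7, 10, 13, 11]
  [12, 13, 10, 18, 21, 19]
  [14, 15, 8, 20, 23, 21]
Key observation: the optimum is the walk 3->5->6->4, with weight (-11) + 5 + 6 = 0.
Optimal value attained by: walk 3->5->6->4.
Answer: (C^⊗3)[3][4] = 0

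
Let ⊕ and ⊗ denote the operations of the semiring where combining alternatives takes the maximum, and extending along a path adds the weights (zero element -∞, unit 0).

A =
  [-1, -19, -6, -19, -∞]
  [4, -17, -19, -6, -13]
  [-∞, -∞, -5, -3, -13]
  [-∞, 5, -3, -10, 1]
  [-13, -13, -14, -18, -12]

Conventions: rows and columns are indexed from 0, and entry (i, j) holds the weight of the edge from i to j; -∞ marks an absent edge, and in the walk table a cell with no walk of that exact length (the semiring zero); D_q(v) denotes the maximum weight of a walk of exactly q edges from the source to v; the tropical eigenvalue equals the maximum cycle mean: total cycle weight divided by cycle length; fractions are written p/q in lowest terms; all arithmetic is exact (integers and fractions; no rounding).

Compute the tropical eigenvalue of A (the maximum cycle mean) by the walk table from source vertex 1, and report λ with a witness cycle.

q=0: [-∞, 0, -∞, -∞, -∞]
q=1: [4, -17, -19, -6, -13]
q=2: [3, -1, -2, -15, -5]
q=3: [3, -10, -3, -5, -14]
q=4: [2, 0, -3, -6, -4]
q=5: [4, -1, -4, -6, -5]
Optimal cycle mean attained by: cycle 0->2->3->1->0, total (-6) + (-3) + 5 + 4, length 4.
Answer: λ = 0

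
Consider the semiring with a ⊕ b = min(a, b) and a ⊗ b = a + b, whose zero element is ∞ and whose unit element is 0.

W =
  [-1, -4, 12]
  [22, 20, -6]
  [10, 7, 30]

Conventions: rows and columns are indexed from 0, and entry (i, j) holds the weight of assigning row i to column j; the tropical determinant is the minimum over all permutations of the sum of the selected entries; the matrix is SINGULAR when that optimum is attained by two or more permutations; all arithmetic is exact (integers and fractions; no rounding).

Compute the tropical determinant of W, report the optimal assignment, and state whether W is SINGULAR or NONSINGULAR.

σ = (0, 1, 2): (-1) + 20 + 30 = 49
σ = (0, 2, 1): (-1) + (-6) + 7 = 0
σ = (1, 0, 2): (-4) + 22 + 30 = 48
σ = (1, 2, 0): (-4) + (-6) + 10 = 0
σ = (2, 0, 1): 12 + 22 + 7 = 41
σ = (2, 1, 0): 12 + 20 + 10 = 42
Optimal value attained by: σ = (0, 2, 1).
Answer: det⊕(W) = 0; verdict: SINGULAR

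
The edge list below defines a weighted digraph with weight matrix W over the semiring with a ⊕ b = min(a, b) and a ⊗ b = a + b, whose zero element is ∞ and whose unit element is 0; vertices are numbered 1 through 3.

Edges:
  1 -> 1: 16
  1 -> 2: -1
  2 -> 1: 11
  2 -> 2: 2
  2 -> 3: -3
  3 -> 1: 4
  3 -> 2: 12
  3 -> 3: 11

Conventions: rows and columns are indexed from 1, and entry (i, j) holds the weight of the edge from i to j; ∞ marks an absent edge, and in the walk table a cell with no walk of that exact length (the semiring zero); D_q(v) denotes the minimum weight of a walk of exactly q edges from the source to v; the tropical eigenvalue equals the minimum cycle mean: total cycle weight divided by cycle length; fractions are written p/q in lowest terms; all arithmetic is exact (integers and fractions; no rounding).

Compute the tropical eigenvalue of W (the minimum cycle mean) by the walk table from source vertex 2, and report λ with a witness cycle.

q=0: [∞, 0, ∞]
q=1: [11, 2, -3]
q=2: [1, 4, -1]
q=3: [3, 0, 1]
Optimal cycle mean attained by: cycle 1->2->3->1, total (-1) + (-3) + 4, length 3.
Answer: λ = 0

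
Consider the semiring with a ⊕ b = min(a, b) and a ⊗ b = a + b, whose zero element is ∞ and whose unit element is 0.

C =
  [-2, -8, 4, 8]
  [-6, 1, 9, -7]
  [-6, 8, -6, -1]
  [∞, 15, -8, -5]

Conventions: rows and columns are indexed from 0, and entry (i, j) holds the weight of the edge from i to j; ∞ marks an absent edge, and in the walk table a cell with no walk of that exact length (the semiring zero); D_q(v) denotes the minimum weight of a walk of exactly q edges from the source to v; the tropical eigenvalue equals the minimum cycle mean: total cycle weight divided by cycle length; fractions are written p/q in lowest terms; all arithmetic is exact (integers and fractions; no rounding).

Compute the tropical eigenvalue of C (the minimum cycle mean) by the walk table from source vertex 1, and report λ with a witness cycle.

q=0: [∞, 0, ∞, ∞]
q=1: [-6, 1, 9, -7]
q=2: [-8, -14, -15, -12]
q=3: [-21, -16, -21, -21]
q=4: [-27, -29, -29, -26]
Optimal cycle mean attained by: cycle 0->1->3->2->0, total (-8) + (-7) + (-8) + (-6), length 4.
Answer: λ = -29/4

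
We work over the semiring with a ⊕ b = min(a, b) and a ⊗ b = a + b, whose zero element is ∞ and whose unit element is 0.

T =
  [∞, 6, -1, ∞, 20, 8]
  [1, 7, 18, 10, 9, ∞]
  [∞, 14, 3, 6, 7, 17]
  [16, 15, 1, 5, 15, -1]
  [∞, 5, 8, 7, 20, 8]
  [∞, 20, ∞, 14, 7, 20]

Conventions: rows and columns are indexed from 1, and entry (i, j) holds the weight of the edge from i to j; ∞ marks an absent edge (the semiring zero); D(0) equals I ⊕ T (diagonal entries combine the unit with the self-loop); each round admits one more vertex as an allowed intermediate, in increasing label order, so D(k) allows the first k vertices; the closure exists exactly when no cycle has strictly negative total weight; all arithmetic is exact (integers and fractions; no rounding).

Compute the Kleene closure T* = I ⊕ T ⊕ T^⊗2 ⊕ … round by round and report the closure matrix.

D(0):
  [0, 6, -1, ∞, 20, 8]
  [1, 0, 18, 10, 9, ∞]
  [∞, 14, 0, 6, 7, 17]
  [16, 15, 1, 0, 15, -1]
  [∞, 5, 8, 7, 0, 8]
  [∞, 20, ∞, 14, 7, 0]
D(1):
  [0, 6, -1, ∞, 20, 8]
  [1, 0, 0, 10, 9, 9]
  [∞, 14, 0, 6, 7, 17]
  [16, 15, 1, 0, 15, -1]
  [∞, 5, 8, 7, 0, 8]
  [∞, 20, ∞, 14, 7, 0]
D(2):
  [0, 6, -1, 16, 15, 8]
  [1, 0, 0, 10, 9, 9]
  [15, 14, 0, 6, 7, 17]
  [16, 15, 1, 0, 15, -1]
  [6, 5, 5, 7, 0, 8]
  [21, 20, 20, 14, 7, 0]
D(3):
  [0, 6, -1, 5, 6, 8]
  [1, 0, 0, 6, 7, 9]
  [15, 14, 0, 6, 7, 17]
  [16, 15, 1, 0, 8, -1]
  [6, 5, 5, 7, 0, 8]
  [21, 20, 20, 14, 7, 0]
D(4):
  [0, 6, -1, 5, 6, 4]
  [1, 0, 0, 6, 7, 5]
  [15, 14, 0, 6, 7, 5]
  [16, 15, 1, 0, 8, -1]
  [6, 5, 5, 7, 0, 6]
  [21, 20, 15, 14, 7, 0]
D(5):
  [0, 6, -1, 5, 6, 4]
  [1, 0, 0, 6, 7, 5]
  [13, 12, 0, 6, 7, 5]
  [14, 13, 1, 0, 8, -1]
  [6, 5, 5, 7, 0, 6]
  [13, 12, 12, 14, 7, 0]
D(6):
  [0, 6, -1, 5, 6, 4]
  [1, 0, 0, 6, 7, 5]
  [13, 12, 0, 6, 7, 5]
  [12, 11, 1, 0, 6, -1]
  [6, 5, 5, 7, 0, 6]
  [13, 12, 12, 14, 7, 0]
Answer: T* = [[0, 6, -1, 5, 6, 4], [1, 0, 0, 6, 7, 5], [13, 12, 0, 6, 7, 5], [12, 11, 1, 0, 6, -1], [6, 5, 5, 7, 0, 6], [13, 12, 12, 14, 7, 0]]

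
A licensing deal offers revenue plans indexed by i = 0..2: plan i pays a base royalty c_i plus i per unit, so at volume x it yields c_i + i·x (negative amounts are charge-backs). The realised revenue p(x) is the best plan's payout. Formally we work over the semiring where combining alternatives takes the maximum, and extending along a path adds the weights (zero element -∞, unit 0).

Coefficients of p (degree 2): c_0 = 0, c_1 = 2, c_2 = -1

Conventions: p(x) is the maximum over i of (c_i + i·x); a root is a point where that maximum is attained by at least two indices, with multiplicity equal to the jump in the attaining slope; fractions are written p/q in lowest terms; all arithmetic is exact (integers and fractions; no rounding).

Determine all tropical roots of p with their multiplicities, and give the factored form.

hull edge (i=0, c=0) to (i=1, c=2): slope 2, span 1
hull edge (i=1, c=2) to (i=2, c=-1): slope -3, span 1
Factored form: p(x) = -1 ⊗ (x ⊕ (-2)) ⊗ (x ⊕ 3)
Answer: roots = -2 (mult 1), 3 (mult 1)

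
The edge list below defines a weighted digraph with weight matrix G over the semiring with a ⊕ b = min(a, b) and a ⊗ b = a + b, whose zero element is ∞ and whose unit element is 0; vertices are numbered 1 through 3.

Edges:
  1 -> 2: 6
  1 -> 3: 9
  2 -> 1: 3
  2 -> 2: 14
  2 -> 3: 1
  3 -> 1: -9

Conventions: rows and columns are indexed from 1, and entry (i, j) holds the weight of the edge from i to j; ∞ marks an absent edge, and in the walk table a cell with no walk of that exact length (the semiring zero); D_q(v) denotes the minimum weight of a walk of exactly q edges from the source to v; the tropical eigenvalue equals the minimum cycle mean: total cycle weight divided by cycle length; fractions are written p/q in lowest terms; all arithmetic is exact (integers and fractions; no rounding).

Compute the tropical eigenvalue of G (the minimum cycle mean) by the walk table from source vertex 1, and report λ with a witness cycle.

q=0: [0, ∞, ∞]
q=1: [∞, 6, 9]
q=2: [0, 20, 7]
q=3: [-2, 6, 9]
Optimal cycle mean attained by: cycle 1->2->3->1, total 6 + 1 + (-9), length 3.
Answer: λ = -2/3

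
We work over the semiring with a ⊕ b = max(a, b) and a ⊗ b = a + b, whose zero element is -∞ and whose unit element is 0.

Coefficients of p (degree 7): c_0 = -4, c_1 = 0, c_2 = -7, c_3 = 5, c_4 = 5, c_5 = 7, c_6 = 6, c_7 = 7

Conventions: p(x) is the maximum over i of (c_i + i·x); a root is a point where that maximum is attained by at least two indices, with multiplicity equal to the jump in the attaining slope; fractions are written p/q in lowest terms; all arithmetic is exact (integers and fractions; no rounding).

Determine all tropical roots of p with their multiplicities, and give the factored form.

hull edge (i=0, c=-4) to (i=1, c=0): slope 4, span 1
hull edge (i=1, c=0) to (i=3, c=5): slope 5/2, span 2
hull edge (i=3, c=5) to (i=5, c=7): slope 1, span 2
hull edge (i=5, c=7) to (i=7, c=7): slope 0, span 2
Factored form: p(x) = 7 ⊗ (x ⊕ (-4)) ⊗ (x ⊕ (-5/2)) ⊗ (x ⊕ (-5/2)) ⊗ (x ⊕ (-1)) ⊗ (x ⊕ (-1)) ⊗ (x ⊕ 0) ⊗ (x ⊕ 0)
Answer: roots = -4 (mult 1), -5/2 (mult 2), -1 (mult 2), 0 (mult 2)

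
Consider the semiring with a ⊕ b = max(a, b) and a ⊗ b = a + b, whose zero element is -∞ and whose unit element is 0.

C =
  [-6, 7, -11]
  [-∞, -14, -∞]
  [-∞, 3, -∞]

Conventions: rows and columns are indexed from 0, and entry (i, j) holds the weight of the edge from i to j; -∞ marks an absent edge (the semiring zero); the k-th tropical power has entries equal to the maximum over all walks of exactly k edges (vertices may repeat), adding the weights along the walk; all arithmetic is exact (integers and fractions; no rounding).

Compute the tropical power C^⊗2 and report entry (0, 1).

C^⊗2:
  [-12, 1, -17]
  [-∞, -28, -∞]
  [-∞, -11, -∞]
Key observation: the optimum is the walk 0->0->1, with weight (-6) + 7 = 1.
Optimal value attained by: walk 0->0->1.
Answer: (C^⊗2)[0][1] = 1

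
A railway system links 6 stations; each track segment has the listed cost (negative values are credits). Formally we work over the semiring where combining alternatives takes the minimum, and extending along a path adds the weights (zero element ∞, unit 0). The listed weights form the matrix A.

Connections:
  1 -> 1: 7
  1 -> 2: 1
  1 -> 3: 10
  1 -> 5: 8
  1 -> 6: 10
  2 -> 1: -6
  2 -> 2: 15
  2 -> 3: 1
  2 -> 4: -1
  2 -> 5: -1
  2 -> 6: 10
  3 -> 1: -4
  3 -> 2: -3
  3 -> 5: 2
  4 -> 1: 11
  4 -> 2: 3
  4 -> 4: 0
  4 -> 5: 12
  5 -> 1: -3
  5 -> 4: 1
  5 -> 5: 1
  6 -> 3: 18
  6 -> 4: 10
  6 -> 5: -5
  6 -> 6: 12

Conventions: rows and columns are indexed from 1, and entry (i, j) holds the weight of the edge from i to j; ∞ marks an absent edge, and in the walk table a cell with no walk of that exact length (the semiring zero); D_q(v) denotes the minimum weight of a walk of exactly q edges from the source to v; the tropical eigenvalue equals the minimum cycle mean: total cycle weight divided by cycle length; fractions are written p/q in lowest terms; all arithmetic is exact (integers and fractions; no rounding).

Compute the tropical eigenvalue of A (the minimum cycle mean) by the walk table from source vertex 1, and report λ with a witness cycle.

q=0: [0, ∞, ∞, ∞, ∞, ∞]
q=1: [7, 1, 10, ∞, 8, 10]
q=2: [-5, 7, 2, 0, 0, 11]
q=3: [-3, -4, 5, 0, 1, 5]
q=4: [-10, -2, -3, -5, -5, 6]
q=5: [-8, -9, -1, -5, -4, 0]
q=6: [-15, -7, -8, -10, -10, 1]
Optimal cycle mean attained by: cycle 1->2->1, total 1 + (-6), length 2.
Answer: λ = -5/2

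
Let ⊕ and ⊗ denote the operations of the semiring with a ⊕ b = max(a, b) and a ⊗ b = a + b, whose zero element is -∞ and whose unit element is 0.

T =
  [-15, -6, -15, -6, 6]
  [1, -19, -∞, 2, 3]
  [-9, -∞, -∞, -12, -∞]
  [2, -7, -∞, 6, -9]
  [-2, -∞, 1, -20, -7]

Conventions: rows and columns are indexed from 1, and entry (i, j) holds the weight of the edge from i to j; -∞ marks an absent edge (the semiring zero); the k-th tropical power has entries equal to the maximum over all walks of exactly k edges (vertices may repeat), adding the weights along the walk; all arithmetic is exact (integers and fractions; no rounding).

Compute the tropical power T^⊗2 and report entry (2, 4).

T^⊗2:
  [4, -13, 7, 0, -1]
  [4, -5, 4, 8, 7]
  [-10, -15, -24, -6, -3]
  [8, -1, -8, 12, 8]
  [-8, -8, -6, -8, 4]
Key observation: the optimum is the walk 2->4->4, with weight 2 + 6 = 8.
Optimal value attained by: walk 2->4->4.
Answer: (T^⊗2)[2][4] = 8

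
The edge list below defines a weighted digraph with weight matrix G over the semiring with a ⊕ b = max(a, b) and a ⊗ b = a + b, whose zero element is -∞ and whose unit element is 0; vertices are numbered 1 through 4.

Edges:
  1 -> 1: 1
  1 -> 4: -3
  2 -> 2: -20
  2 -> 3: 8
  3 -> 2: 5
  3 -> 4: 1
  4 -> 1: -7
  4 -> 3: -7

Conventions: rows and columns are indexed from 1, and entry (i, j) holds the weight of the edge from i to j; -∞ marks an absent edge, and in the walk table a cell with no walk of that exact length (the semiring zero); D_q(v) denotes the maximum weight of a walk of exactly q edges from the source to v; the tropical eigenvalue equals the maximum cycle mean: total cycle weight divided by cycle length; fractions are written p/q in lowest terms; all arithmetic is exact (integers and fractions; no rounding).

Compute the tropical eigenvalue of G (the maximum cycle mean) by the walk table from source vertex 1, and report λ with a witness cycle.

q=0: [0, -∞, -∞, -∞]
q=1: [1, -∞, -∞, -3]
q=2: [2, -∞, -10, -2]
q=3: [3, -5, -9, -1]
q=4: [4, -4, 3, 0]
Optimal cycle mean attained by: cycle 2->3->2, total 8 + 5, length 2.
Answer: λ = 13/2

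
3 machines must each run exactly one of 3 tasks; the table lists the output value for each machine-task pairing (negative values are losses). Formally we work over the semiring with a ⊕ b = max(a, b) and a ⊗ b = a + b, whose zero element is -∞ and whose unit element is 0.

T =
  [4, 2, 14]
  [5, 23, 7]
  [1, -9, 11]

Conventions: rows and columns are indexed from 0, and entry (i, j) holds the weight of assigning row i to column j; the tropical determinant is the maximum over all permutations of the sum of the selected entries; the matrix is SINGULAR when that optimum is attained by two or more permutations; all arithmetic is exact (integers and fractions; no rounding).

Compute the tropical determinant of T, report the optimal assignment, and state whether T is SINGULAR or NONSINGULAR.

σ = (0, 1, 2): 4 + 23 + 11 = 38
σ = (0, 2, 1): 4 + 7 + (-9) = 2
σ = (1, 0, 2): 2 + 5 + 11 = 18
σ = (1, 2, 0): 2 + 7 + 1 = 10
σ = (2, 0, 1): 14 + 5 + (-9) = 10
σ = (2, 1, 0): 14 + 23 + 1 = 38
Optimal value attained by: σ = (0, 1, 2).
Answer: det⊕(T) = 38; verdict: SINGULAR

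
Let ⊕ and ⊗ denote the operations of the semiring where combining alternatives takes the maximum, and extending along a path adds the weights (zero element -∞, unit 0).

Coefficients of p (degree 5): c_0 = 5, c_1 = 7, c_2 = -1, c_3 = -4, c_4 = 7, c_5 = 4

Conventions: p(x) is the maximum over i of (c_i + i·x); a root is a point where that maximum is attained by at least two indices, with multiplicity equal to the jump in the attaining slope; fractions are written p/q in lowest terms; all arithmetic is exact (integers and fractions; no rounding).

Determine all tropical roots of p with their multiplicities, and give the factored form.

hull edge (i=0, c=5) to (i=1, c=7): slope 2, span 1
hull edge (i=1, c=7) to (i=4, c=7): slope 0, span 3
hull edge (i=4, c=7) to (i=5, c=4): slope -3, span 1
Factored form: p(x) = 4 ⊗ (x ⊕ (-2)) ⊗ (x ⊕ 0) ⊗ (x ⊕ 0) ⊗ (x ⊕ 0) ⊗ (x ⊕ 3)
Answer: roots = -2 (mult 1), 0 (mult 3), 3 (mult 1)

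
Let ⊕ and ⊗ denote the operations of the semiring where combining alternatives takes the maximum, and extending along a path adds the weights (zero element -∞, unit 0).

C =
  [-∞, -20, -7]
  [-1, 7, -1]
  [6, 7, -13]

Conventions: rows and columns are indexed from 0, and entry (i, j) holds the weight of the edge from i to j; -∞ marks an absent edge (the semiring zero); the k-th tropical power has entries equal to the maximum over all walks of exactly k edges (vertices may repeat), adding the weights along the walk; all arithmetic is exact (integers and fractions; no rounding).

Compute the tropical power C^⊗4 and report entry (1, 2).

C^⊗2:
  [-1, 0, -20]
  [6, 14, 6]
  [6, 14, 6]
C^⊗3:
  [-1, 7, -1]
  [13, 21, 13]
  [13, 21, 13]
C^⊗4:
  [6, 14, 6]
  [20, 28, 20]
  [20, 28, 20]
Key observation: the optimum is the walk 1->1->1->1->2, with weight 7 + 7 + 7 + (-1) = 20.
Optimal value attained by: walk 1->1->1->1->2.
Answer: (C^⊗4)[1][2] = 20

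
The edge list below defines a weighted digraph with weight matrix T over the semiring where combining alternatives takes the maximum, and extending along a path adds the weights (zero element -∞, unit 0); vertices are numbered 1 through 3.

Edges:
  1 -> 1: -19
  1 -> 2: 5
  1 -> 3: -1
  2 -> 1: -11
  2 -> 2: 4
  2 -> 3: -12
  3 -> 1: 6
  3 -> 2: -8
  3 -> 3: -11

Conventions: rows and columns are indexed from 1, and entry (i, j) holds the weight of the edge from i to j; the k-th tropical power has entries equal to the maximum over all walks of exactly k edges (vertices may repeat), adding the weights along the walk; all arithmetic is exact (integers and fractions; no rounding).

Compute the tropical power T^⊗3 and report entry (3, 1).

T^⊗2:
  [5, 9, -7]
  [-6, 8, -8]
  [-5, 11, 5]
T^⊗3:
  [-1, 13, 4]
  [-2, 12, -4]
  [11, 15, -1]
Key observation: the optimum is the walk 3->1->3->1, with weight 6 + (-1) + 6 = 11.
Optimal value attained by: walk 3->1->3->1.
Answer: (T^⊗3)[3][1] = 11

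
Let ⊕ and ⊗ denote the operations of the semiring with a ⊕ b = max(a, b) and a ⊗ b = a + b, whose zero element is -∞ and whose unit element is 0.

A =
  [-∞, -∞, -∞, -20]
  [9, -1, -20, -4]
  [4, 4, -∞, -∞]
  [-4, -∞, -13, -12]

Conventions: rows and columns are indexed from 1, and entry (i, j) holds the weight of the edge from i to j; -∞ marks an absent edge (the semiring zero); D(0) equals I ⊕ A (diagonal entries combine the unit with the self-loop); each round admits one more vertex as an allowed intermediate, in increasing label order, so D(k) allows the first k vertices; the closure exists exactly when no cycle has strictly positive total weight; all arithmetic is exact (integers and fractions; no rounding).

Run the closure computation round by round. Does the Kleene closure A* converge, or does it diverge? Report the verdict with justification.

D(0):
  [0, -∞, -∞, -20]
  [9, 0, -20, -4]
  [4, 4, 0, -∞]
  [-4, -∞, -13, 0]
D(1):
  [0, -∞, -∞, -20]
  [9, 0, -20, -4]
  [4, 4, 0, -16]
  [-4, -∞, -13, 0]
D(2):
  [0, -∞, -∞, -20]
  [9, 0, -20, -4]
  [13, 4, 0, 0]
  [-4, -∞, -13, 0]
D(3):
  [0, -∞, -∞, -20]
  [9, 0, -20, -4]
  [13, 4, 0, 0]
  [0, -9, -13, 0]
D(4):
  [0, -29, -33, -20]
  [9, 0, -17, -4]
  [13, 4, 0, 0]
  [0, -9, -13, 0]
Key observation: every diagonal entry stays at the unit through all rounds, so no improving cycle exists.
Answer: CONVERGES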